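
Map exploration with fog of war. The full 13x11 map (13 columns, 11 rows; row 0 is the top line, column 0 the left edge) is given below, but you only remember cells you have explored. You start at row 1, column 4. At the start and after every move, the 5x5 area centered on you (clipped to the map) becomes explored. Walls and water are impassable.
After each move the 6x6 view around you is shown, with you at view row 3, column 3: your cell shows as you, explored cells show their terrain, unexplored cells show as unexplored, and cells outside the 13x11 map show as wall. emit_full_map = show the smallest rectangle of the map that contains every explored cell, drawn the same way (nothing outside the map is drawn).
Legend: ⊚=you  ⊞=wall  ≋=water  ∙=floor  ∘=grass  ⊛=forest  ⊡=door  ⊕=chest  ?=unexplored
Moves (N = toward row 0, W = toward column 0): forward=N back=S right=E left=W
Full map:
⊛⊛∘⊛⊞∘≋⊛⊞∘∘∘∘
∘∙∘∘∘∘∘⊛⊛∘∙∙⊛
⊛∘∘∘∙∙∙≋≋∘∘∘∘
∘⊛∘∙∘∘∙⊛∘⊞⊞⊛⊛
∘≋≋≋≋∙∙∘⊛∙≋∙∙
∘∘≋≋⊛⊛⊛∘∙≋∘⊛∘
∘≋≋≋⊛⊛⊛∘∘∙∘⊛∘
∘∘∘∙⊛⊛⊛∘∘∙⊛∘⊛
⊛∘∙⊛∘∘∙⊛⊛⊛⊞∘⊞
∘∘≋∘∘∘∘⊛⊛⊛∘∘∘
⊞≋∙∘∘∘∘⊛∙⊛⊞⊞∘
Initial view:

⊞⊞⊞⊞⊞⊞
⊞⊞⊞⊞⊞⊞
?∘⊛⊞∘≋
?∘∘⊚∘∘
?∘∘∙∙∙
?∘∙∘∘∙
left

⊞⊞⊞⊞⊞⊞
⊞⊞⊞⊞⊞⊞
?⊛∘⊛⊞∘
?∙∘⊚∘∘
?∘∘∘∙∙
?⊛∘∙∘∘

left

⊞⊞⊞⊞⊞⊞
⊞⊞⊞⊞⊞⊞
⊞⊛⊛∘⊛⊞
⊞∘∙⊚∘∘
⊞⊛∘∘∘∙
⊞∘⊛∘∙∘

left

⊞⊞⊞⊞⊞⊞
⊞⊞⊞⊞⊞⊞
⊞⊞⊛⊛∘⊛
⊞⊞∘⊚∘∘
⊞⊞⊛∘∘∘
⊞⊞∘⊛∘∙

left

⊞⊞⊞⊞⊞⊞
⊞⊞⊞⊞⊞⊞
⊞⊞⊞⊛⊛∘
⊞⊞⊞⊚∙∘
⊞⊞⊞⊛∘∘
⊞⊞⊞∘⊛∘

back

⊞⊞⊞⊞⊞⊞
⊞⊞⊞⊛⊛∘
⊞⊞⊞∘∙∘
⊞⊞⊞⊚∘∘
⊞⊞⊞∘⊛∘
⊞⊞⊞∘≋≋

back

⊞⊞⊞⊛⊛∘
⊞⊞⊞∘∙∘
⊞⊞⊞⊛∘∘
⊞⊞⊞⊚⊛∘
⊞⊞⊞∘≋≋
⊞⊞⊞∘∘≋

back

⊞⊞⊞∘∙∘
⊞⊞⊞⊛∘∘
⊞⊞⊞∘⊛∘
⊞⊞⊞⊚≋≋
⊞⊞⊞∘∘≋
⊞⊞⊞∘≋≋

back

⊞⊞⊞⊛∘∘
⊞⊞⊞∘⊛∘
⊞⊞⊞∘≋≋
⊞⊞⊞⊚∘≋
⊞⊞⊞∘≋≋
⊞⊞⊞∘∘∘

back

⊞⊞⊞∘⊛∘
⊞⊞⊞∘≋≋
⊞⊞⊞∘∘≋
⊞⊞⊞⊚≋≋
⊞⊞⊞∘∘∘
⊞⊞⊞⊛∘∙

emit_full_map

⊛⊛∘⊛⊞∘≋
∘∙∘∘∘∘∘
⊛∘∘∘∙∙∙
∘⊛∘∙∘∘∙
∘≋≋????
∘∘≋????
⊚≋≋????
∘∘∘????
⊛∘∙????

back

⊞⊞⊞∘≋≋
⊞⊞⊞∘∘≋
⊞⊞⊞∘≋≋
⊞⊞⊞⊚∘∘
⊞⊞⊞⊛∘∙
⊞⊞⊞∘∘≋

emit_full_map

⊛⊛∘⊛⊞∘≋
∘∙∘∘∘∘∘
⊛∘∘∘∙∙∙
∘⊛∘∙∘∘∙
∘≋≋????
∘∘≋????
∘≋≋????
⊚∘∘????
⊛∘∙????
∘∘≋????


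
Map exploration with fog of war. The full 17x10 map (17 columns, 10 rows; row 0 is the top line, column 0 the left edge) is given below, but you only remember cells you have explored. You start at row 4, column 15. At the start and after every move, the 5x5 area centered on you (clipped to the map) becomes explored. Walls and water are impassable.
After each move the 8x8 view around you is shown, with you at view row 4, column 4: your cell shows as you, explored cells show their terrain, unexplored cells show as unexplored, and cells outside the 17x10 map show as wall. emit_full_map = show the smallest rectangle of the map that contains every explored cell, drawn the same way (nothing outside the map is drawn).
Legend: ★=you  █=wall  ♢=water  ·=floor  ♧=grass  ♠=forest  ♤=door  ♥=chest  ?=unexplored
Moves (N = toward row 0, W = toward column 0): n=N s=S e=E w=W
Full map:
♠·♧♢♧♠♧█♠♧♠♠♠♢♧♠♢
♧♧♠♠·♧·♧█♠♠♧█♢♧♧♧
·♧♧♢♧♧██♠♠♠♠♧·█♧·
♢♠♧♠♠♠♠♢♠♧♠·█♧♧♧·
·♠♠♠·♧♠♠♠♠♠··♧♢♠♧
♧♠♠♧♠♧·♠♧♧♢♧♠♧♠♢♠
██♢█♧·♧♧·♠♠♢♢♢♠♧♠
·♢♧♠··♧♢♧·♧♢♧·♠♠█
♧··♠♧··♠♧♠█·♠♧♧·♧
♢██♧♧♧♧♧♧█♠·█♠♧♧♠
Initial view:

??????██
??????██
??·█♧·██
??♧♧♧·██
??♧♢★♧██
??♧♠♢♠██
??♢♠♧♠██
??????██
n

████████
??????██
??♢♧♧♧██
??·█♧·██
??♧♧★·██
??♧♢♠♧██
??♧♠♢♠██
??♢♠♧♠██

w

████████
???????█
??█♢♧♧♧█
??♧·█♧·█
??█♧★♧·█
??·♧♢♠♧█
??♠♧♠♢♠█
???♢♠♧♠█

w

████████
????????
??♧█♢♧♧♧
??♠♧·█♧·
??·█★♧♧·
??··♧♢♠♧
??♧♠♧♠♢♠
????♢♠♧♠

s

????????
??♧█♢♧♧♧
??♠♧·█♧·
??·█♧♧♧·
??··★♢♠♧
??♧♠♧♠♢♠
??♢♢♢♠♧♠
????????

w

????????
???♧█♢♧♧
??♠♠♧·█♧
??♠·█♧♧♧
??♠·★♧♢♠
??♢♧♠♧♠♢
??♠♢♢♢♠♧
????????

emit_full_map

?♧█♢♧♧♧
♠♠♧·█♧·
♠·█♧♧♧·
♠·★♧♢♠♧
♢♧♠♧♠♢♠
♠♢♢♢♠♧♠

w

????????
????♧█♢♧
??♠♠♠♧·█
??♧♠·█♧♧
??♠♠★·♧♢
??♧♢♧♠♧♠
??♠♠♢♢♢♠
????????

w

????????
?????♧█♢
??♠♠♠♠♧·
??♠♧♠·█♧
??♠♠★··♧
??♧♧♢♧♠♧
??·♠♠♢♢♢
????????

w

????????
??????♧█
??█♠♠♠♠♧
??♢♠♧♠·█
??♠♠★♠··
??♠♧♧♢♧♠
??♧·♠♠♢♢
????????

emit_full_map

????♧█♢♧♧♧
█♠♠♠♠♧·█♧·
♢♠♧♠·█♧♧♧·
♠♠★♠··♧♢♠♧
♠♧♧♢♧♠♧♠♢♠
♧·♠♠♢♢♢♠♧♠


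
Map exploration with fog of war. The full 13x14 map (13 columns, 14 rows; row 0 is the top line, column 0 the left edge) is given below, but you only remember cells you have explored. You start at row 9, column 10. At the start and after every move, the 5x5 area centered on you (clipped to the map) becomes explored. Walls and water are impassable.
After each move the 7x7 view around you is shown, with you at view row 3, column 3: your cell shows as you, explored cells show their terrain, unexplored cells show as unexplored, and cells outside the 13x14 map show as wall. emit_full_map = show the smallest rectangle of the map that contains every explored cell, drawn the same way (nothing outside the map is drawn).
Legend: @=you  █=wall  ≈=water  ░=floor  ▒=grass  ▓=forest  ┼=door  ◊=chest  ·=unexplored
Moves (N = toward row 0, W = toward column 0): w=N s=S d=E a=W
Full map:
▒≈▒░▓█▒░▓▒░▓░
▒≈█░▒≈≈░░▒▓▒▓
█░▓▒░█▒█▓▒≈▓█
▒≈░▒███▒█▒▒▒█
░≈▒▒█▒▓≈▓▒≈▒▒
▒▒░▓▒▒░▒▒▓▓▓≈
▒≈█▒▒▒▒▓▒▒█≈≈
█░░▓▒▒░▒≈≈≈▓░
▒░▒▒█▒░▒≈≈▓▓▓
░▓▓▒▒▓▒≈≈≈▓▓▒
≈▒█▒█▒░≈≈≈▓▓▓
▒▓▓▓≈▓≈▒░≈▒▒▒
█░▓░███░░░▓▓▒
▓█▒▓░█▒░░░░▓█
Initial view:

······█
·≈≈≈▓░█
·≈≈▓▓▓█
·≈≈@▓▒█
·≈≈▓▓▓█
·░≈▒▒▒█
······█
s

·≈≈≈▓░█
·≈≈▓▓▓█
·≈≈▓▓▒█
·≈≈@▓▓█
·░≈▒▒▒█
·░░▓▓▒█
······█

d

≈≈≈▓░██
≈≈▓▓▓██
≈≈▓▓▒██
≈≈▓@▓██
░≈▒▒▒██
░░▓▓▒██
·····██

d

≈≈▓░███
≈▓▓▓███
≈▓▓▒███
≈▓▓@███
≈▒▒▒███
░▓▓▒███
····███

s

≈▓▓▓███
≈▓▓▒███
≈▓▓▓███
≈▒▒@███
░▓▓▒███
·░▓████
███████

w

≈≈▓░███
≈▓▓▓███
≈▓▓▒███
≈▓▓@███
≈▒▒▒███
░▓▓▒███
·░▓████

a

≈≈≈▓░██
≈≈▓▓▓██
≈≈▓▓▒██
≈≈▓@▓██
░≈▒▒▒██
░░▓▓▒██
··░▓███

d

≈≈▓░███
≈▓▓▓███
≈▓▓▒███
≈▓▓@███
≈▒▒▒███
░▓▓▒███
·░▓████

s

≈▓▓▓███
≈▓▓▒███
≈▓▓▓███
≈▒▒@███
░▓▓▒███
·░▓████
███████

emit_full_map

≈≈≈▓░
≈≈▓▓▓
≈≈▓▓▒
≈≈▓▓▓
░≈▒▒@
░░▓▓▒
··░▓█

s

≈▓▓▒███
≈▓▓▓███
≈▒▒▒███
░▓▓@███
·░▓████
███████
███████


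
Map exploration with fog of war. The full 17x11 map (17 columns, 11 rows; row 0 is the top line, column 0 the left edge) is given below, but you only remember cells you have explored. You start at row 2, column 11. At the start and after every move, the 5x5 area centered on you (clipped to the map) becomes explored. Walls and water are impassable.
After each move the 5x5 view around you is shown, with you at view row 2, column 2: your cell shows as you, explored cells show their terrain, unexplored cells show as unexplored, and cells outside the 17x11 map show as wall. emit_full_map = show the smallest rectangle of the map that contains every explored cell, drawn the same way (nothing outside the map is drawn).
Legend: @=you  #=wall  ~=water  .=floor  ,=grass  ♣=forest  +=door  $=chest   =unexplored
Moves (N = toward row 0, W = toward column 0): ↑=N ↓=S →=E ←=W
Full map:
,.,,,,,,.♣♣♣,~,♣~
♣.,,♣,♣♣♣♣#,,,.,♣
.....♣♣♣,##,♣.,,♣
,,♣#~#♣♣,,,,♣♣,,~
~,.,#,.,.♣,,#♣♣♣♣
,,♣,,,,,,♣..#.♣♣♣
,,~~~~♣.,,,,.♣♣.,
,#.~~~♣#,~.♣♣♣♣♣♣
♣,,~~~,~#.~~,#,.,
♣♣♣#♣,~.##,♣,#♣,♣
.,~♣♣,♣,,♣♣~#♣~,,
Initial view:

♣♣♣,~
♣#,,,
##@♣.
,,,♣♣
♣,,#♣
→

♣♣,~,
#,,,.
#,@.,
,,♣♣,
,,#♣♣

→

♣,~,♣
,,,.,
,♣@,,
,♣♣,,
,#♣♣♣

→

,~,♣~
,,.,♣
♣.@,♣
♣♣,,~
#♣♣♣♣

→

~,♣~#
,.,♣#
.,@♣#
♣,,~#
♣♣♣♣#

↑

#####
~,♣~#
,.@♣#
.,,♣#
♣,,~#

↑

#####
#####
~,@~#
,.,♣#
.,,♣#

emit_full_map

♣♣♣,~,@~
♣#,,,.,♣
##,♣.,,♣
,,,♣♣,,~
♣,,#♣♣♣♣

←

#####
#####
,~@♣~
,,.,♣
♣.,,♣

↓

#####
,~,♣~
,,@,♣
♣.,,♣
♣♣,,~

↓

,~,♣~
,,.,♣
♣.@,♣
♣♣,,~
#♣♣♣♣

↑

#####
,~,♣~
,,@,♣
♣.,,♣
♣♣,,~


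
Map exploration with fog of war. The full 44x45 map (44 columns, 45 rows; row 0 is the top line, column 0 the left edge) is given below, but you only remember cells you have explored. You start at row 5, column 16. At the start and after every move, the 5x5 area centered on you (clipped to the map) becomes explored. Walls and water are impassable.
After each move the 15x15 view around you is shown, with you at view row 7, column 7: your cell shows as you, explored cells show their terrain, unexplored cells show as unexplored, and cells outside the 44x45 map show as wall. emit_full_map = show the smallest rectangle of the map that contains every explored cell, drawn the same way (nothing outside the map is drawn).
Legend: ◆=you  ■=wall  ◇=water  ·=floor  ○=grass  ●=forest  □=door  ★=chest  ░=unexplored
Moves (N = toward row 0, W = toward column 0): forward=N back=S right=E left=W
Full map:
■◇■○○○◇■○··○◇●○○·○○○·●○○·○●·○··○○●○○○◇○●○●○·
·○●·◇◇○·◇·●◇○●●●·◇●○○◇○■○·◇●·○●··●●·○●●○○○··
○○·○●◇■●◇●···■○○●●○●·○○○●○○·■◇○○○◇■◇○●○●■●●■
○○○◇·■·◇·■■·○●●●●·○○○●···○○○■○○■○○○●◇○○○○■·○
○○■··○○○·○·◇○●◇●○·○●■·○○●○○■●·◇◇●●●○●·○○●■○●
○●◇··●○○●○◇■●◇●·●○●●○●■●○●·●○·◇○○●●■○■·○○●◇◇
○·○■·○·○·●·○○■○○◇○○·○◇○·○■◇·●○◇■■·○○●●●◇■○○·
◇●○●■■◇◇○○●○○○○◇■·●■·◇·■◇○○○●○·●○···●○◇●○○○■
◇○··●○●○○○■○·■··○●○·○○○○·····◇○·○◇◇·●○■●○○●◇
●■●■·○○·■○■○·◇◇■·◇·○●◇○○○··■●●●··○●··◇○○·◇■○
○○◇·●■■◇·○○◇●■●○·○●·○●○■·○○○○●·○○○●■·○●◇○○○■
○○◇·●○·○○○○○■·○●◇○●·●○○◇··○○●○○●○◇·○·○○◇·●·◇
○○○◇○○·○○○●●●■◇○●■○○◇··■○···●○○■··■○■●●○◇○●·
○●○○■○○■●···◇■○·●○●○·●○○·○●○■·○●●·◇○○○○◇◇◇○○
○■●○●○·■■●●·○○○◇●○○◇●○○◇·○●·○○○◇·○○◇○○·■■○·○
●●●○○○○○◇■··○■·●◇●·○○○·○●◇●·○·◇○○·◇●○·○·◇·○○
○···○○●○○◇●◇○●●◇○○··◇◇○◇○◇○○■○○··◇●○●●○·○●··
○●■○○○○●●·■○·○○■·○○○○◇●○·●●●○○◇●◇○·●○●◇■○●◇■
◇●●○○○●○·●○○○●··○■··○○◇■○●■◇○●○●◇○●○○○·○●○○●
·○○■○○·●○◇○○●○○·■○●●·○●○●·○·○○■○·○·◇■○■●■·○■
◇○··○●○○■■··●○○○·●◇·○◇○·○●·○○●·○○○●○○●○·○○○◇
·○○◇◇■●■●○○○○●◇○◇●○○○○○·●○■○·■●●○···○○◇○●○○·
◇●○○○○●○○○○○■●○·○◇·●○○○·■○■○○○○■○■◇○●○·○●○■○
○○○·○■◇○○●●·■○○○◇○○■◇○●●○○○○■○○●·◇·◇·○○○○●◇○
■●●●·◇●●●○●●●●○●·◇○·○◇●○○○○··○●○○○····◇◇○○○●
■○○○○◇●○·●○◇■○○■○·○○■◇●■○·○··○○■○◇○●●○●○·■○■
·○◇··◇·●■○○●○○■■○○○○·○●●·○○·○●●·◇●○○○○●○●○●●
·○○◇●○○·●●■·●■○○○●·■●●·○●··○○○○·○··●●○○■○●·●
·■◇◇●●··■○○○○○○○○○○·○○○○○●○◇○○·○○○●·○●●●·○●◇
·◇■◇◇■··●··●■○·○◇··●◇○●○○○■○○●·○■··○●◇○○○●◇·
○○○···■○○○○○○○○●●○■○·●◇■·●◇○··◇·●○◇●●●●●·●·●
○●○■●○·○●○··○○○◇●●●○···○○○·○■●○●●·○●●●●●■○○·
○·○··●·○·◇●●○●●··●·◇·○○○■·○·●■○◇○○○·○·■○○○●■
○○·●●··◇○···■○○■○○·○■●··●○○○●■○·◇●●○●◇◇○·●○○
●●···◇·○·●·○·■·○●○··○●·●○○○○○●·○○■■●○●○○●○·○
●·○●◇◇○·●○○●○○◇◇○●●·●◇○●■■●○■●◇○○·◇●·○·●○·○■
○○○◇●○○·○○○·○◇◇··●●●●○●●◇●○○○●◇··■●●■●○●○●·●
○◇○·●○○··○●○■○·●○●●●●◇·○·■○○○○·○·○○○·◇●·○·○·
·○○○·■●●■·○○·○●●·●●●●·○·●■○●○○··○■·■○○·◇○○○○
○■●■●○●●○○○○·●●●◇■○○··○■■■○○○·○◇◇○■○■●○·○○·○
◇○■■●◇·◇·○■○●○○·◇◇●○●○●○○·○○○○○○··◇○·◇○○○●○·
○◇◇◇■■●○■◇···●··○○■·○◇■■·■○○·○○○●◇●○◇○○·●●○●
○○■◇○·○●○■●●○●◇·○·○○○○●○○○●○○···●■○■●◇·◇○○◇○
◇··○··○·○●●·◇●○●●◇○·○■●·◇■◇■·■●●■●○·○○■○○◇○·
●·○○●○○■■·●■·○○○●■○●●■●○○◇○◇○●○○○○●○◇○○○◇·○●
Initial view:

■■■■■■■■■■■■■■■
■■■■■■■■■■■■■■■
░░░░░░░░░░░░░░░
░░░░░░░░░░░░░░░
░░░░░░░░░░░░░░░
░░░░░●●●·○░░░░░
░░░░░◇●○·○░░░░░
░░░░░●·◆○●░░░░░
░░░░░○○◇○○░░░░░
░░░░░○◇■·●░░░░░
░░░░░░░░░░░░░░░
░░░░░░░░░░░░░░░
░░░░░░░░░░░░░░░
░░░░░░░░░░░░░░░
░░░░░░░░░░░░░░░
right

■■■■■■■■■■■■■■■
■■■■■■■■■■■■■■■
░░░░░░░░░░░░░░░
░░░░░░░░░░░░░░░
░░░░░░░░░░░░░░░
░░░░●●●·○○░░░░░
░░░░◇●○·○●░░░░░
░░░░●·●◆●●░░░░░
░░░░○○◇○○·░░░░░
░░░░○◇■·●■░░░░░
░░░░░░░░░░░░░░░
░░░░░░░░░░░░░░░
░░░░░░░░░░░░░░░
░░░░░░░░░░░░░░░
░░░░░░░░░░░░░░░

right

■■■■■■■■■■■■■■■
■■■■■■■■■■■■■■■
░░░░░░░░░░░░░░░
░░░░░░░░░░░░░░░
░░░░░░░░░░░░░░░
░░░●●●·○○○░░░░░
░░░◇●○·○●■░░░░░
░░░●·●○◆●○░░░░░
░░░○○◇○○·○░░░░░
░░░○◇■·●■·░░░░░
░░░░░░░░░░░░░░░
░░░░░░░░░░░░░░░
░░░░░░░░░░░░░░░
░░░░░░░░░░░░░░░
░░░░░░░░░░░░░░░

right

■■■■■■■■■■■■■■■
■■■■■■■■■■■■■■■
░░░░░░░░░░░░░░░
░░░░░░░░░░░░░░░
░░░░░░░░░░░░░░░
░░●●●·○○○●░░░░░
░░◇●○·○●■·░░░░░
░░●·●○●◆○●░░░░░
░░○○◇○○·○◇░░░░░
░░○◇■·●■·◇░░░░░
░░░░░░░░░░░░░░░
░░░░░░░░░░░░░░░
░░░░░░░░░░░░░░░
░░░░░░░░░░░░░░░
░░░░░░░░░░░░░░░

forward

■■■■■■■■■■■■■■■
■■■■■■■■■■■■■■■
■■■■■■■■■■■■■■■
░░░░░░░░░░░░░░░
░░░░░░░░░░░░░░░
░░░░░●○●·○░░░░░
░░●●●·○○○●░░░░░
░░◇●○·○◆■·░░░░░
░░●·●○●●○●░░░░░
░░○○◇○○·○◇░░░░░
░░○◇■·●■·◇░░░░░
░░░░░░░░░░░░░░░
░░░░░░░░░░░░░░░
░░░░░░░░░░░░░░░
░░░░░░░░░░░░░░░

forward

■■■■■■■■■■■■■■■
■■■■■■■■■■■■■■■
■■■■■■■■■■■■■■■
■■■■■■■■■■■■■■■
░░░░░░░░░░░░░░░
░░░░░◇●○○◇░░░░░
░░░░░●○●·○░░░░░
░░●●●·○◆○●░░░░░
░░◇●○·○●■·░░░░░
░░●·●○●●○●░░░░░
░░○○◇○○·○◇░░░░░
░░○◇■·●■·◇░░░░░
░░░░░░░░░░░░░░░
░░░░░░░░░░░░░░░
░░░░░░░░░░░░░░░

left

■■■■■■■■■■■■■■■
■■■■■■■■■■■■■■■
■■■■■■■■■■■■■■■
■■■■■■■■■■■■■■■
░░░░░░░░░░░░░░░
░░░░░·◇●○○◇░░░░
░░░░░●●○●·○░░░░
░░░●●●·◆○○●░░░░
░░░◇●○·○●■·░░░░
░░░●·●○●●○●░░░░
░░░○○◇○○·○◇░░░░
░░░○◇■·●■·◇░░░░
░░░░░░░░░░░░░░░
░░░░░░░░░░░░░░░
░░░░░░░░░░░░░░░

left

■■■■■■■■■■■■■■■
■■■■■■■■■■■■■■■
■■■■■■■■■■■■■■■
■■■■■■■■■■■■■■■
░░░░░░░░░░░░░░░
░░░░░●·◇●○○◇░░░
░░░░░○●●○●·○░░░
░░░░●●●◆○○○●░░░
░░░░◇●○·○●■·░░░
░░░░●·●○●●○●░░░
░░░░○○◇○○·○◇░░░
░░░░○◇■·●■·◇░░░
░░░░░░░░░░░░░░░
░░░░░░░░░░░░░░░
░░░░░░░░░░░░░░░

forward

■■■■■■■■■■■■■■■
■■■■■■■■■■■■■■■
■■■■■■■■■■■■■■■
■■■■■■■■■■■■■■■
■■■■■■■■■■■■■■■
░░░░░○·○○○░░░░░
░░░░░●·◇●○○◇░░░
░░░░░○●◆○●·○░░░
░░░░●●●·○○○●░░░
░░░░◇●○·○●■·░░░
░░░░●·●○●●○●░░░
░░░░○○◇○○·○◇░░░
░░░░○◇■·●■·◇░░░
░░░░░░░░░░░░░░░
░░░░░░░░░░░░░░░

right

■■■■■■■■■■■■■■■
■■■■■■■■■■■■■■■
■■■■■■■■■■■■■■■
■■■■■■■■■■■■■■■
■■■■■■■■■■■■■■■
░░░░○·○○○·░░░░░
░░░░●·◇●○○◇░░░░
░░░░○●●◆●·○░░░░
░░░●●●·○○○●░░░░
░░░◇●○·○●■·░░░░
░░░●·●○●●○●░░░░
░░░○○◇○○·○◇░░░░
░░░○◇■·●■·◇░░░░
░░░░░░░░░░░░░░░
░░░░░░░░░░░░░░░

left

■■■■■■■■■■■■■■■
■■■■■■■■■■■■■■■
■■■■■■■■■■■■■■■
■■■■■■■■■■■■■■■
■■■■■■■■■■■■■■■
░░░░░○·○○○·░░░░
░░░░░●·◇●○○◇░░░
░░░░░○●◆○●·○░░░
░░░░●●●·○○○●░░░
░░░░◇●○·○●■·░░░
░░░░●·●○●●○●░░░
░░░░○○◇○○·○◇░░░
░░░░○◇■·●■·◇░░░
░░░░░░░░░░░░░░░
░░░░░░░░░░░░░░░

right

■■■■■■■■■■■■■■■
■■■■■■■■■■■■■■■
■■■■■■■■■■■■■■■
■■■■■■■■■■■■■■■
■■■■■■■■■■■■■■■
░░░░○·○○○·░░░░░
░░░░●·◇●○○◇░░░░
░░░░○●●◆●·○░░░░
░░░●●●·○○○●░░░░
░░░◇●○·○●■·░░░░
░░░●·●○●●○●░░░░
░░░○○◇○○·○◇░░░░
░░░○◇■·●■·◇░░░░
░░░░░░░░░░░░░░░
░░░░░░░░░░░░░░░

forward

■■■■■■■■■■■■■■■
■■■■■■■■■■■■■■■
■■■■■■■■■■■■■■■
■■■■■■■■■■■■■■■
■■■■■■■■■■■■■■■
■■■■■■■■■■■■■■■
░░░░○·○○○·░░░░░
░░░░●·◇◆○○◇░░░░
░░░░○●●○●·○░░░░
░░░●●●·○○○●░░░░
░░░◇●○·○●■·░░░░
░░░●·●○●●○●░░░░
░░░○○◇○○·○◇░░░░
░░░○◇■·●■·◇░░░░
░░░░░░░░░░░░░░░

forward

■■■■■■■■■■■■■■■
■■■■■■■■■■■■■■■
■■■■■■■■■■■■■■■
■■■■■■■■■■■■■■■
■■■■■■■■■■■■■■■
■■■■■■■■■■■■■■■
■■■■■■■■■■■■■■■
░░░░○·○◆○·░░░░░
░░░░●·◇●○○◇░░░░
░░░░○●●○●·○░░░░
░░░●●●·○○○●░░░░
░░░◇●○·○●■·░░░░
░░░●·●○●●○●░░░░
░░░○○◇○○·○◇░░░░
░░░○◇■·●■·◇░░░░

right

■■■■■■■■■■■■■■■
■■■■■■■■■■■■■■■
■■■■■■■■■■■■■■■
■■■■■■■■■■■■■■■
■■■■■■■■■■■■■■■
■■■■■■■■■■■■■■■
■■■■■■■■■■■■■■■
░░░○·○○◆·●░░░░░
░░░●·◇●○○◇░░░░░
░░░○●●○●·○░░░░░
░░●●●·○○○●░░░░░
░░◇●○·○●■·░░░░░
░░●·●○●●○●░░░░░
░░○○◇○○·○◇░░░░░
░░○◇■·●■·◇░░░░░

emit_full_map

░○·○○◆·●
░●·◇●○○◇
░○●●○●·○
●●●·○○○●
◇●○·○●■·
●·●○●●○●
○○◇○○·○◇
○◇■·●■·◇


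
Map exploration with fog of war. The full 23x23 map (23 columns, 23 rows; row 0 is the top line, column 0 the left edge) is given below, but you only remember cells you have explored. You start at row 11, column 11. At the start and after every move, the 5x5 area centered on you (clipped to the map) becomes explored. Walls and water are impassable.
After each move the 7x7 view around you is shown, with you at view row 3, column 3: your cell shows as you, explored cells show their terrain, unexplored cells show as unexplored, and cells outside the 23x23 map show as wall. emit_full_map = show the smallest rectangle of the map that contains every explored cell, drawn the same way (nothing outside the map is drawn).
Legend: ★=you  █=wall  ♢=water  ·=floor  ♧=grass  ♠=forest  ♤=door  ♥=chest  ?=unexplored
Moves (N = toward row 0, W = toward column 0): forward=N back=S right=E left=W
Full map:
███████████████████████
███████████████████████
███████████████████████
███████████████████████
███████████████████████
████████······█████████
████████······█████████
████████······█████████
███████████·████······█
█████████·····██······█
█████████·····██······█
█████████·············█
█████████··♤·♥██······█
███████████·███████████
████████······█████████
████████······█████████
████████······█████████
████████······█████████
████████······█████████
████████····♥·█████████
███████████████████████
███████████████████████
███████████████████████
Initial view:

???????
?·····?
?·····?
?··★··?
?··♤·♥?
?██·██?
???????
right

???????
·····█?
·····█?
···★··?
··♤·♥█?
██·███?
???????

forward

???????
?█·███?
·····█?
···★·█?
······?
··♤·♥█?
██·███?

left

???????
?██·███
?·····█
?··★··█
?······
?··♤·♥█
?██·███

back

?██·███
?·····█
?·····█
?··★···
?··♤·♥█
?██·███
???????

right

██·███?
·····█?
·····█?
···★··?
··♤·♥█?
██·███?
???????

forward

???????
██·███?
·····█?
···★·█?
······?
··♤·♥█?
██·███?

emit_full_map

██·███
·····█
···★·█
······
··♤·♥█
██·███

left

???????
?██·███
?·····█
?··★··█
?······
?··♤·♥█
?██·███

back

?██·███
?·····█
?·····█
?··★···
?··♤·♥█
?██·███
???????

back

?·····█
?·····█
?······
?··★·♥█
?██·███
?·····?
???????

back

?·····█
?······
?··♤·♥█
?██★███
?·····?
?·····?
???????

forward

?·····█
?·····█
?······
?··★·♥█
?██·███
?·····?
?·····?

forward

?██·███
?·····█
?·····█
?··★···
?··♤·♥█
?██·███
?·····?

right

██·███?
·····█?
·····█?
···★··?
··♤·♥█?
██·███?
·····??

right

█·███??
····██?
····██?
···★··?
·♤·♥██?
█·████?
····???

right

·███???
···██·?
···██·?
···★··?
♤·♥██·?
·█████?
···????

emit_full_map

██·███??
·····██·
·····██·
·····★··
··♤·♥██·
██·█████
·····???
·····???

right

███????
··██··?
··██··?
···★··?
·♥██··?
██████?
··?????

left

·███???
···██··
···██··
···★···
♤·♥██··
·██████
···????

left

█·███??
····██·
····██·
···★···
·♤·♥██·
█·█████
····???

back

····██·
····██·
·······
·♤·★██·
█·█████
····██?
····???

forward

█·███??
····██·
····██·
···★···
·♤·♥██·
█·█████
····██?

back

····██·
····██·
·······
·♤·★██·
█·█████
····██?
····???

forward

█·███??
····██·
····██·
···★···
·♤·♥██·
█·█████
····██?

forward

???????
█·████?
····██·
···★██·
·······
·♤·♥██·
█·█████

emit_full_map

██·████??
·····██··
····★██··
·········
··♤·♥██··
██·██████
·····██??
·····????

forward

???????
?···██?
█·████?
···★██·
····██·
·······
·♤·♥██·

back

?···██?
█·████?
····██·
···★██·
·······
·♤·♥██·
█·█████

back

█·████?
····██·
····██·
···★···
·♤·♥██·
█·█████
····██?

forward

?···██?
█·████?
····██·
···★██·
·······
·♤·♥██·
█·█████

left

??···██
██·████
·····██
···★·██
·······
··♤·♥██
██·████

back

██·████
·····██
·····██
···★···
··♤·♥██
██·████
·····██

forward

??···██
██·████
·····██
···★·██
·······
··♤·♥██
██·████

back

██·████
·····██
·····██
···★···
··♤·♥██
██·████
·····██

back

·····██
·····██
·······
··♤★♥██
██·████
·····██
·····??


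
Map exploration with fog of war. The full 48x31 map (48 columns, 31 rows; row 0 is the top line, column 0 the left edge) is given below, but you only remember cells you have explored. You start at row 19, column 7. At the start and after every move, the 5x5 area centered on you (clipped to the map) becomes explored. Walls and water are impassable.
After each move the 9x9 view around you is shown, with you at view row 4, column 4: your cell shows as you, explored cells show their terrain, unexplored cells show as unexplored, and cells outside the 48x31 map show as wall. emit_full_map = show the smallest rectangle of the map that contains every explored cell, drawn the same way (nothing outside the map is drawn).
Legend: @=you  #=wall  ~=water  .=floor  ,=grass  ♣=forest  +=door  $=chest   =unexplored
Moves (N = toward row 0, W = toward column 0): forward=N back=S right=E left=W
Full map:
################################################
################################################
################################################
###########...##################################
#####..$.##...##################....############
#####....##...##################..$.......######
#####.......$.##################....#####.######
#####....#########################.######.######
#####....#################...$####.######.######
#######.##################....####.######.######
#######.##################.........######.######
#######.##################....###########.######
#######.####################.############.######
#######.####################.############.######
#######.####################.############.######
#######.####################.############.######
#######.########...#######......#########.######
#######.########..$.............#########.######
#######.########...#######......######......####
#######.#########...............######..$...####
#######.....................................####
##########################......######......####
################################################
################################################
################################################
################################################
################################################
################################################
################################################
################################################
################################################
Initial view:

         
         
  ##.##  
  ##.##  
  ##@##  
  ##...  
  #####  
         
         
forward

         
         
  ##.##  
  ##.##  
  ##@##  
  ##.##  
  ##...  
  #####  
         

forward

         
         
  ##.##  
  ##.##  
  ##@##  
  ##.##  
  ##.##  
  ##...  
  #####  

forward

         
         
  ##.##  
  ##.##  
  ##@##  
  ##.##  
  ##.##  
  ##.##  
  ##...  

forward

         
         
  ##.##  
  ##.##  
  ##@##  
  ##.##  
  ##.##  
  ##.##  
  ##.##  

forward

         
         
  ##.##  
  ##.##  
  ##@##  
  ##.##  
  ##.##  
  ##.##  
  ##.##  


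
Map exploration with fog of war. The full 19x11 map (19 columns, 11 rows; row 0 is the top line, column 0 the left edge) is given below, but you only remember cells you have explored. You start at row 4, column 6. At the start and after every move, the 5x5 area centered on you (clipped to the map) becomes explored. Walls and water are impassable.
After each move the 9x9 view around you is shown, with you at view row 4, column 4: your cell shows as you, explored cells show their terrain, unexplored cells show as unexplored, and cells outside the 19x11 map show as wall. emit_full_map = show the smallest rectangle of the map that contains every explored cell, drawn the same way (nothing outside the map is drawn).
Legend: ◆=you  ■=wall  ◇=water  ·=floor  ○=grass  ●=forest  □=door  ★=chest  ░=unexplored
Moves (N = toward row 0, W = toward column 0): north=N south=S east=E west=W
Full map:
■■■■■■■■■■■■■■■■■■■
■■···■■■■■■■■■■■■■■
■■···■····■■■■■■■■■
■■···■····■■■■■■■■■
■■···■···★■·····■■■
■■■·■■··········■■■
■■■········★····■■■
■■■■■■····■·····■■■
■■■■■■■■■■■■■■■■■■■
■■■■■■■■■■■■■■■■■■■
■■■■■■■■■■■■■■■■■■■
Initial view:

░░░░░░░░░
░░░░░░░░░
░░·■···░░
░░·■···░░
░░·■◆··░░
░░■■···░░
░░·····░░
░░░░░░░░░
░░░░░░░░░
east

░░░░░░░░░
░░░░░░░░░
░·■····░░
░·■····░░
░·■·◆·★░░
░■■····░░
░······░░
░░░░░░░░░
░░░░░░░░░

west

░░░░░░░░░
░░░░░░░░░
░░·■····░
░░·■····░
░░·■◆··★░
░░■■····░
░░······░
░░░░░░░░░
░░░░░░░░░

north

■■■■■■■■■
░░░░░░░░░
░░·■■■■░░
░░·■····░
░░·■◆···░
░░·■···★░
░░■■····░
░░······░
░░░░░░░░░

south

░░░░░░░░░
░░·■■■■░░
░░·■····░
░░·■····░
░░·■◆··★░
░░■■····░
░░······░
░░░░░░░░░
░░░░░░░░░

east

░░░░░░░░░
░·■■■■░░░
░·■····░░
░·■····░░
░·■·◆·★░░
░■■····░░
░······░░
░░░░░░░░░
░░░░░░░░░

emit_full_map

·■■■■░
·■····
·■····
·■·◆·★
■■····
······

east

░░░░░░░░░
·■■■■░░░░
·■····■░░
·■····■░░
·■··◆★■░░
■■·····░░
·······░░
░░░░░░░░░
░░░░░░░░░

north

■■■■■■■■■
░░░░░░░░░
·■■■■■■░░
·■····■░░
·■··◆·■░░
·■···★■░░
■■·····░░
·······░░
░░░░░░░░░

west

■■■■■■■■■
░░░░░░░░░
░·■■■■■■░
░·■····■░
░·■·◆··■░
░·■···★■░
░■■·····░
░·······░
░░░░░░░░░

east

■■■■■■■■■
░░░░░░░░░
·■■■■■■░░
·■····■░░
·■··◆·■░░
·■···★■░░
■■·····░░
·······░░
░░░░░░░░░

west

■■■■■■■■■
░░░░░░░░░
░·■■■■■■░
░·■····■░
░·■·◆··■░
░·■···★■░
░■■·····░
░·······░
░░░░░░░░░

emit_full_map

·■■■■■■
·■····■
·■·◆··■
·■···★■
■■·····
·······

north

■■■■■■■■■
■■■■■■■■■
░░■■■■■░░
░·■■■■■■░
░·■·◆··■░
░·■····■░
░·■···★■░
░■■·····░
░·······░

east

■■■■■■■■■
■■■■■■■■■
░■■■■■■░░
·■■■■■■░░
·■··◆·■░░
·■····■░░
·■···★■░░
■■·····░░
·······░░

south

■■■■■■■■■
░■■■■■■░░
·■■■■■■░░
·■····■░░
·■··◆·■░░
·■···★■░░
■■·····░░
·······░░
░░░░░░░░░

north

■■■■■■■■■
■■■■■■■■■
░■■■■■■░░
·■■■■■■░░
·■··◆·■░░
·■····■░░
·■···★■░░
■■·····░░
·······░░

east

■■■■■■■■■
■■■■■■■■■
■■■■■■■░░
■■■■■■■░░
■···◆■■░░
■····■■░░
■···★■·░░
■·····░░░
······░░░

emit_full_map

░■■■■■■■
·■■■■■■■
·■···◆■■
·■····■■
·■···★■·
■■·····░
·······░
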